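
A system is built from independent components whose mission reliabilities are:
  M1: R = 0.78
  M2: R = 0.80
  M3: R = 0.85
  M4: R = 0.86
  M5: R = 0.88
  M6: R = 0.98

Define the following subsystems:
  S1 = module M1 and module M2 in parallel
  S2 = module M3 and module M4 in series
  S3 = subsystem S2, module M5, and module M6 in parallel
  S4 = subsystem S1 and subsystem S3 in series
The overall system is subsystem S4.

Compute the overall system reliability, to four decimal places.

Parallel (M1 and M2): 1 − (1 − 0.780000)(1 − 0.800000) = 0.956000
Series (M3 and M4): 0.850000 × 0.860000 = 0.731000
Parallel ([0.731000], M5, and M6): 1 − (1 − 0.731000)(1 − 0.880000)(1 − 0.980000) = 0.999354
Series ([0.956000] and [0.999354]): 0.956000 × 0.999354 = 0.9554

0.9554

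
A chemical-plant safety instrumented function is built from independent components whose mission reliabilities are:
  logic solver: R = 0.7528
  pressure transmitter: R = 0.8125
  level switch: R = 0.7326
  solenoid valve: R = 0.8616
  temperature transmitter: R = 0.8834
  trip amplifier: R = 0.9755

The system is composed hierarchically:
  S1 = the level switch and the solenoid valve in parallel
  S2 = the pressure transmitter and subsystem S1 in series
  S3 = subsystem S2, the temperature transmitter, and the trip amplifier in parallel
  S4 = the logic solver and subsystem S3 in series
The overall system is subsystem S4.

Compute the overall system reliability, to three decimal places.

0.752

Parallel (level switch and solenoid valve): 1 − (1 − 0.73260)(1 − 0.86160) = 0.96299
Series (pressure transmitter and [0.96299]): 0.81250 × 0.96299 = 0.78243
Parallel ([0.78243], temperature transmitter, and trip amplifier): 1 − (1 − 0.78243)(1 − 0.88340)(1 − 0.97550) = 0.99938
Series (logic solver and [0.99938]): 0.75280 × 0.99938 = 0.752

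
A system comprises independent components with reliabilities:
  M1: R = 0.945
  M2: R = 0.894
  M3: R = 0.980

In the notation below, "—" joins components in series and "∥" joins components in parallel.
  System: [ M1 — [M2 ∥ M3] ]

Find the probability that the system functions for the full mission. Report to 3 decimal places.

0.943

Parallel (M2 and M3): 1 − (1 − 0.89400)(1 − 0.98000) = 0.99788
Series (M1 and [0.99788]): 0.94500 × 0.99788 = 0.943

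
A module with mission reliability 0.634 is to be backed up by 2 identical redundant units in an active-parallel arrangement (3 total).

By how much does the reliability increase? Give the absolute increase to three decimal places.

R_before = 0.634
R_after = 1 − (1 − 0.634)^3 = 0.951
ΔR = 0.951 − 0.634 = 0.317

0.317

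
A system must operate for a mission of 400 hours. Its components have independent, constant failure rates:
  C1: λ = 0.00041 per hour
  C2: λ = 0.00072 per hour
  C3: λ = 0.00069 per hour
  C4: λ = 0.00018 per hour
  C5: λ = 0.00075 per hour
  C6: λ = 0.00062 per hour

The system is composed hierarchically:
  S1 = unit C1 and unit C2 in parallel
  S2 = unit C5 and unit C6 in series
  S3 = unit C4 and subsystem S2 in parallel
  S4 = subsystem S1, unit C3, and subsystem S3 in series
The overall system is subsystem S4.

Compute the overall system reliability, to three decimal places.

0.709

R(C1) = exp(−0.00041 × 400) = 0.84874
R(C2) = exp(−0.00072 × 400) = 0.74976
R(C3) = exp(−0.00069 × 400) = 0.75881
R(C4) = exp(−0.00018 × 400) = 0.93053
R(C5) = exp(−0.00075 × 400) = 0.74082
R(C6) = exp(−0.00062 × 400) = 0.78036
Parallel (C1 and C2): 1 − (1 − 0.84874)(1 − 0.74976) = 0.96215
Series (C5 and C6): 0.74082 × 0.78036 = 0.57811
Parallel (C4 and [0.57811]): 1 − (1 − 0.93053)(1 − 0.57811) = 0.97069
Series ([0.96215], C3, and [0.97069]): 0.96215 × 0.75881 × 0.97069 = 0.709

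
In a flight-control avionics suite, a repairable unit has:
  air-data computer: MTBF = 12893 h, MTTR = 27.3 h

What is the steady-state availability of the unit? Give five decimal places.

A(air-data computer) = MTBF/(MTBF+MTTR) = 12893/(12893+27.3) = 0.99789

0.99789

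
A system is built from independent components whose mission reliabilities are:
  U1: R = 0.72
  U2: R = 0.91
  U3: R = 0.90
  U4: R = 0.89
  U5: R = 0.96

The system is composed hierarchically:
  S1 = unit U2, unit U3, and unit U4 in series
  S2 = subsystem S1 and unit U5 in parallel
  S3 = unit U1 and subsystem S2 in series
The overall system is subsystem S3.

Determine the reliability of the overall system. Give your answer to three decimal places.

Series (U2, U3, and U4): 0.91000 × 0.90000 × 0.89000 = 0.72891
Parallel ([0.72891] and U5): 1 − (1 − 0.72891)(1 − 0.96000) = 0.98916
Series (U1 and [0.98916]): 0.72000 × 0.98916 = 0.712

0.712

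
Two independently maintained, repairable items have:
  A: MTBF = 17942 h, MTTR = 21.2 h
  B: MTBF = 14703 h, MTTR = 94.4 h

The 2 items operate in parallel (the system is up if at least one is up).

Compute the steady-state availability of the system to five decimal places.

A(A) = MTBF/(MTBF+MTTR) = 17942/(17942+21.2) = 0.998820
A(B) = MTBF/(MTBF+MTTR) = 14703/(14703+94.4) = 0.993621
Parallel availability: 1 − (1 − 0.998820)(1 − 0.993621) = 0.99999

0.99999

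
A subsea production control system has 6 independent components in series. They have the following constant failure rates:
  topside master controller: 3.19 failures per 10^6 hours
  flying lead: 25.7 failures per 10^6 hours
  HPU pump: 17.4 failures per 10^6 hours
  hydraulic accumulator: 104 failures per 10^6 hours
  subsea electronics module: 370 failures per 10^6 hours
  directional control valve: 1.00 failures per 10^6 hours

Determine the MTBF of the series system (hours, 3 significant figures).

1920

Series of exponential components: λ_sys = Σ λ_i
λ_sys = 0.00000319 + 0.0000257 + 0.0000174 + 0.000104 + 0.000370 + 0.00000100 = 5.2129e-04 /h
MTBF = 1 / λ_sys = 1920 h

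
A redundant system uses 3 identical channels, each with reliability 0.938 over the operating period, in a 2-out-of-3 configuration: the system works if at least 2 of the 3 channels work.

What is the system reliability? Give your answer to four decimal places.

R = Σ_{i=2}^{3} C(3,i) p^i (1−p)^{3−i} with p = 0.938
C(3,2)·0.938^2·0.062^1 = 0.163651
C(3,3)·0.938^3·0.062^0 = 0.825294
Sum = 0.9889

0.9889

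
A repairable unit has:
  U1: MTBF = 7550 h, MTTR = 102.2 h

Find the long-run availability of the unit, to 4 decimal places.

0.9866

A(U1) = MTBF/(MTBF+MTTR) = 7550/(7550+102.2) = 0.9866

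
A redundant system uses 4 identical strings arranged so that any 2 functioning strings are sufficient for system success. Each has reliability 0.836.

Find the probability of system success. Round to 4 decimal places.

0.9845

R = Σ_{i=2}^{4} C(4,i) p^i (1−p)^{4−i} with p = 0.836
C(4,2)·0.836^2·0.164^2 = 0.112785
C(4,3)·0.836^3·0.164^1 = 0.383286
C(4,4)·0.836^4·0.164^0 = 0.488456
Sum = 0.9845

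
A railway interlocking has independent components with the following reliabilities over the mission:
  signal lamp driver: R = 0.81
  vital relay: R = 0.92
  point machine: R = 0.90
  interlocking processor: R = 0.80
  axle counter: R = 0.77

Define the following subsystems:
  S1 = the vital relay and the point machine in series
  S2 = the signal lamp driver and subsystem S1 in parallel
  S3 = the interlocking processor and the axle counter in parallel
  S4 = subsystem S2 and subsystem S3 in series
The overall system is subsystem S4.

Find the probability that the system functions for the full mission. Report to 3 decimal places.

0.923

Series (vital relay and point machine): 0.92000 × 0.90000 = 0.82800
Parallel (signal lamp driver and [0.82800]): 1 − (1 − 0.81000)(1 − 0.82800) = 0.96732
Parallel (interlocking processor and axle counter): 1 − (1 − 0.80000)(1 − 0.77000) = 0.95400
Series ([0.96732] and [0.95400]): 0.96732 × 0.95400 = 0.923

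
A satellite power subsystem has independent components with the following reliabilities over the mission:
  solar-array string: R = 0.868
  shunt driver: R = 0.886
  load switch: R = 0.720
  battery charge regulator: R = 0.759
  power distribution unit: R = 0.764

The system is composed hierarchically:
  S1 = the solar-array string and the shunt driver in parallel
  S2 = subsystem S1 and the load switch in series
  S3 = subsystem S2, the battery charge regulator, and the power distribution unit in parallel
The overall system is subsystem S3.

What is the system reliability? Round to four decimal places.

0.9835

Parallel (solar-array string and shunt driver): 1 − (1 − 0.868000)(1 − 0.886000) = 0.984952
Series ([0.984952] and load switch): 0.984952 × 0.720000 = 0.709165
Parallel ([0.709165], battery charge regulator, and power distribution unit): 1 − (1 − 0.709165)(1 − 0.759000)(1 − 0.764000) = 0.9835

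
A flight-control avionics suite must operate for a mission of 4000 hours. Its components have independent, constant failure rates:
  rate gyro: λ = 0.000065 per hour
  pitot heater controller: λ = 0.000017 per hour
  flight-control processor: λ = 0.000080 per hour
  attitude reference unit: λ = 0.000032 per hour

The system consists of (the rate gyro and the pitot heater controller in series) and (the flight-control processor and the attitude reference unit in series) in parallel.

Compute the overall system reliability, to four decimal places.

R(rate gyro) = exp(−0.000065 × 4000) = 0.771052
R(pitot heater controller) = exp(−0.000017 × 4000) = 0.934260
R(flight-control processor) = exp(−0.000080 × 4000) = 0.726149
R(attitude reference unit) = exp(−0.000032 × 4000) = 0.879853
Series (rate gyro and pitot heater controller): 0.771052 × 0.934260 = 0.720363
Series (flight-control processor and attitude reference unit): 0.726149 × 0.879853 = 0.638904
Parallel ([0.720363] and [0.638904]): 1 − (1 − 0.720363)(1 − 0.638904) = 0.8990

0.8990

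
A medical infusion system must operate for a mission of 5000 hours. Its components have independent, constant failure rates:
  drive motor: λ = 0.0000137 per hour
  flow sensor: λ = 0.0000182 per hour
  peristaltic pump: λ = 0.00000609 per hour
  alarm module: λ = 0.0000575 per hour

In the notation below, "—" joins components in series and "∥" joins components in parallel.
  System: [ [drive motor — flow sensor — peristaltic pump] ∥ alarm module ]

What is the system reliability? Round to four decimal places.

R(drive motor) = exp(−0.0000137 × 5000) = 0.933793
R(flow sensor) = exp(−0.0000182 × 5000) = 0.913018
R(peristaltic pump) = exp(−0.00000609 × 5000) = 0.970009
R(alarm module) = exp(−0.0000575 × 5000) = 0.750137
Series (drive motor, flow sensor, and peristaltic pump): 0.933793 × 0.913018 × 0.970009 = 0.827000
Parallel ([0.827000] and alarm module): 1 − (1 − 0.827000)(1 − 0.750137) = 0.9568

0.9568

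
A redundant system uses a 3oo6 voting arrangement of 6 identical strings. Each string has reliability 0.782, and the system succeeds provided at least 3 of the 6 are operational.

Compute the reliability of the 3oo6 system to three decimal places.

0.977

R = Σ_{i=3}^{6} C(6,i) p^i (1−p)^{6−i} with p = 0.782
C(6,3)·0.782^3·0.218^3 = 0.09909
C(6,4)·0.782^4·0.218^2 = 0.26658
C(6,5)·0.782^5·0.218^1 = 0.38251
C(6,6)·0.782^6·0.218^0 = 0.22869
Sum = 0.977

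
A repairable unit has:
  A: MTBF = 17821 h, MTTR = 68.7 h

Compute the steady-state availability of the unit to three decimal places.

A(A) = MTBF/(MTBF+MTTR) = 17821/(17821+68.7) = 0.996

0.996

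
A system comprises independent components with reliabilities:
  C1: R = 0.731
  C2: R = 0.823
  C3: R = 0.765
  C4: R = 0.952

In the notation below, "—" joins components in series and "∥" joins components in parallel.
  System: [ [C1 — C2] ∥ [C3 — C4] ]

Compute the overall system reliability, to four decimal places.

0.8918

Series (C1 and C2): 0.731000 × 0.823000 = 0.601613
Series (C3 and C4): 0.765000 × 0.952000 = 0.728280
Parallel ([0.601613] and [0.728280]): 1 − (1 − 0.601613)(1 − 0.728280) = 0.8918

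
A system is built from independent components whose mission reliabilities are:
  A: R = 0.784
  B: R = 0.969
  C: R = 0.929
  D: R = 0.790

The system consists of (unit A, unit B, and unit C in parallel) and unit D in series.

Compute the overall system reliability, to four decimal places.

0.7896

Parallel (A, B, and C): 1 − (1 − 0.784000)(1 − 0.969000)(1 − 0.929000) = 0.999525
Series ([0.999525] and D): 0.999525 × 0.790000 = 0.7896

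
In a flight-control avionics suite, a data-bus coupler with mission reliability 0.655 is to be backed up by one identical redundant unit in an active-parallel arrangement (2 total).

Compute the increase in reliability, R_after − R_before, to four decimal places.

R_before = 0.655
R_after = 1 − (1 − 0.655)^2 = 0.8810
ΔR = 0.8810 − 0.655 = 0.2260

0.2260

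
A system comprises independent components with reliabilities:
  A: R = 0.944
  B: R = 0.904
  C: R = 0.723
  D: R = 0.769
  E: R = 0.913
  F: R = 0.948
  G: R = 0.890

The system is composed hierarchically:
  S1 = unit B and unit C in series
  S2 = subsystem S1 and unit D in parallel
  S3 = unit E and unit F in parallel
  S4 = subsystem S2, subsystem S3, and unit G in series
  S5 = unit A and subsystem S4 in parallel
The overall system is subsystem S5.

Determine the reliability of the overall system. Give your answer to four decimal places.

Series (B and C): 0.904000 × 0.723000 = 0.653592
Parallel ([0.653592] and D): 1 − (1 − 0.653592)(1 − 0.769000) = 0.919980
Parallel (E and F): 1 − (1 − 0.913000)(1 − 0.948000) = 0.995476
Series ([0.919980], [0.995476], and G): 0.919980 × 0.995476 × 0.890000 = 0.815078
Parallel (A and [0.815078]): 1 − (1 − 0.944000)(1 − 0.815078) = 0.9896

0.9896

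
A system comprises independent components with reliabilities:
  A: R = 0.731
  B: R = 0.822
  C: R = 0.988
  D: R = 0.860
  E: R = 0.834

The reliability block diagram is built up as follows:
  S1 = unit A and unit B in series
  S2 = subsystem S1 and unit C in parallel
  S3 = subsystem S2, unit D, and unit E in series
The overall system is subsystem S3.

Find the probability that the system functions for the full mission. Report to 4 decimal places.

Series (A and B): 0.731000 × 0.822000 = 0.600882
Parallel ([0.600882] and C): 1 − (1 − 0.600882)(1 − 0.988000) = 0.995211
Series ([0.995211], D, and E): 0.995211 × 0.860000 × 0.834000 = 0.7138

0.7138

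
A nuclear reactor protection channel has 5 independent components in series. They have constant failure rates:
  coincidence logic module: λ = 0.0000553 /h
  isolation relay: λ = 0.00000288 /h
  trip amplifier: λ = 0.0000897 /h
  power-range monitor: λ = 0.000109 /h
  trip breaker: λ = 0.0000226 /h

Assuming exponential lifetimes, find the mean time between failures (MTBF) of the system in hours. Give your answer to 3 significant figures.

Series of exponential components: λ_sys = Σ λ_i
λ_sys = 0.0000553 + 0.00000288 + 0.0000897 + 0.000109 + 0.0000226 = 2.7948e-04 /h
MTBF = 1 / λ_sys = 3580 h

3580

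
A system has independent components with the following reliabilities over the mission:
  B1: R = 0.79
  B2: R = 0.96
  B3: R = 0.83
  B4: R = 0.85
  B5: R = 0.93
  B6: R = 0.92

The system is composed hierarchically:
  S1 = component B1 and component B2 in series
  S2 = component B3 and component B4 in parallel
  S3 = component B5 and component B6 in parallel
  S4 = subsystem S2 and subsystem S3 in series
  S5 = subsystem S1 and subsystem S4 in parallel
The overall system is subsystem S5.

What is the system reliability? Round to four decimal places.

0.9925

Series (B1 and B2): 0.790000 × 0.960000 = 0.758400
Parallel (B3 and B4): 1 − (1 − 0.830000)(1 − 0.850000) = 0.974500
Parallel (B5 and B6): 1 − (1 − 0.930000)(1 − 0.920000) = 0.994400
Series ([0.974500] and [0.994400]): 0.974500 × 0.994400 = 0.969043
Parallel ([0.758400] and [0.969043]): 1 − (1 − 0.758400)(1 − 0.969043) = 0.9925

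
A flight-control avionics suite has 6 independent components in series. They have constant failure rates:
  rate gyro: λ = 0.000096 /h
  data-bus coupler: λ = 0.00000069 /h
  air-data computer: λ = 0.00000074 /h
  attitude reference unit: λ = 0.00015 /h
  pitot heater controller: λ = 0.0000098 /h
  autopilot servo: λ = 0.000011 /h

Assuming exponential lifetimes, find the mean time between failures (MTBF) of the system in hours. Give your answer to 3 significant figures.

3730

Series of exponential components: λ_sys = Σ λ_i
λ_sys = 0.000096 + 0.00000069 + 0.00000074 + 0.00015 + 0.0000098 + 0.000011 = 2.6823e-04 /h
MTBF = 1 / λ_sys = 3730 h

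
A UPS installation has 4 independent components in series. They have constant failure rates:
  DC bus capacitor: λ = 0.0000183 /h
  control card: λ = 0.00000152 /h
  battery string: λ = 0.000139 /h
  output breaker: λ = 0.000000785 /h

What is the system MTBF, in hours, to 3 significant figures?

Series of exponential components: λ_sys = Σ λ_i
λ_sys = 0.0000183 + 0.00000152 + 0.000139 + 0.000000785 = 1.5961e-04 /h
MTBF = 1 / λ_sys = 6270 h

6270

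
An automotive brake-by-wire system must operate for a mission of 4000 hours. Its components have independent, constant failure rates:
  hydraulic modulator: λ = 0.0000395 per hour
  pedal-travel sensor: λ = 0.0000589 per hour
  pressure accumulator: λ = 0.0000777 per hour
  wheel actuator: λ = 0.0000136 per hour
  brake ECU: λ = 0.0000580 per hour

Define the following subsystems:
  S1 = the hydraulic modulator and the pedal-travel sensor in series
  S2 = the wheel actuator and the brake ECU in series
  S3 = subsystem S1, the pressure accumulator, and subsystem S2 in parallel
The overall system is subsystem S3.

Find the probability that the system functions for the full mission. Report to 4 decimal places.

R(hydraulic modulator) = exp(−0.0000395 × 4000) = 0.853850
R(pedal-travel sensor) = exp(−0.0000589 × 4000) = 0.790097
R(pressure accumulator) = exp(−0.0000777 × 4000) = 0.732860
R(wheel actuator) = exp(−0.0000136 × 4000) = 0.947053
R(brake ECU) = exp(−0.0000580 × 4000) = 0.792946
Series (hydraulic modulator and pedal-travel sensor): 0.853850 × 0.790097 = 0.674624
Series (wheel actuator and brake ECU): 0.947053 × 0.792946 = 0.750962
Parallel ([0.674624], pressure accumulator, and [0.750962]): 1 − (1 − 0.674624)(1 − 0.732860)(1 − 0.750962) = 0.9784

0.9784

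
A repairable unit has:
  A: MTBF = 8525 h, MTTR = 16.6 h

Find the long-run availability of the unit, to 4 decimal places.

A(A) = MTBF/(MTBF+MTTR) = 8525/(8525+16.6) = 0.9981

0.9981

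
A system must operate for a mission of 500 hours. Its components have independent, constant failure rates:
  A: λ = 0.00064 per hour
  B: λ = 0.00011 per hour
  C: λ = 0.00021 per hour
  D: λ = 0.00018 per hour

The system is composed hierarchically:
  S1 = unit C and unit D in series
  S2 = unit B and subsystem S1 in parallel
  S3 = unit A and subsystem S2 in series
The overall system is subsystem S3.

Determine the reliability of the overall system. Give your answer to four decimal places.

0.7193

R(A) = exp(−0.00064 × 500) = 0.726149
R(B) = exp(−0.00011 × 500) = 0.946485
R(C) = exp(−0.00021 × 500) = 0.900325
R(D) = exp(−0.00018 × 500) = 0.913931
Series (C and D): 0.900325 × 0.913931 = 0.822835
Parallel (B and [0.822835]): 1 − (1 − 0.946485)(1 − 0.822835) = 0.990519
Series (A and [0.990519]): 0.726149 × 0.990519 = 0.7193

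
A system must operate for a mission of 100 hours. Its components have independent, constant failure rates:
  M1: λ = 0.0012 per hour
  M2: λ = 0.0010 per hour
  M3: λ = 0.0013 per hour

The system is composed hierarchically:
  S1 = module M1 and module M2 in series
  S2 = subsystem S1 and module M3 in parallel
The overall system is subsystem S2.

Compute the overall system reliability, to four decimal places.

R(M1) = exp(−0.0012 × 100) = 0.886920
R(M2) = exp(−0.0010 × 100) = 0.904837
R(M3) = exp(−0.0013 × 100) = 0.878095
Series (M1 and M2): 0.886920 × 0.904837 = 0.802518
Parallel ([0.802518] and M3): 1 − (1 − 0.802518)(1 − 0.878095) = 0.9759

0.9759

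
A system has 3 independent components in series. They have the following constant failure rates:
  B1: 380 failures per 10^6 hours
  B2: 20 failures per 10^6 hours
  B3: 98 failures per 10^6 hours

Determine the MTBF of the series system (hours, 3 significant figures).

Series of exponential components: λ_sys = Σ λ_i
λ_sys = 0.00038 + 0.000020 + 0.000098 = 4.9800e-04 /h
MTBF = 1 / λ_sys = 2010 h

2010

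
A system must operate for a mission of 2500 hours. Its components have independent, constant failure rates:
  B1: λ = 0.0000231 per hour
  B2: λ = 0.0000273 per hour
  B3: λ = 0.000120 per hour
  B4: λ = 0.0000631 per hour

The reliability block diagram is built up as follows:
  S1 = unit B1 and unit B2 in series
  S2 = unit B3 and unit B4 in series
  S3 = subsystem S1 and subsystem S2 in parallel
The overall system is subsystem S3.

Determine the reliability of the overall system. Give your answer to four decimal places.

R(B1) = exp(−0.0000231 × 2500) = 0.943886
R(B2) = exp(−0.0000273 × 2500) = 0.934027
R(B3) = exp(−0.000120 × 2500) = 0.740818
R(B4) = exp(−0.0000631 × 2500) = 0.854063
Series (B1 and B2): 0.943886 × 0.934027 = 0.881615
Series (B3 and B4): 0.740818 × 0.854063 = 0.632705
Parallel ([0.881615] and [0.632705]): 1 − (1 − 0.881615)(1 − 0.632705) = 0.9565

0.9565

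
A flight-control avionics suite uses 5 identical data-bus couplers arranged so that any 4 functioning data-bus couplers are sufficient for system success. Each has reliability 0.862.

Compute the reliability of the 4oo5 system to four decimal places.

R = Σ_{i=4}^{5} C(5,i) p^i (1−p)^{5−i} with p = 0.862
C(5,4)·0.862^4·0.138^1 = 0.380959
C(5,5)·0.862^5·0.138^0 = 0.475923
Sum = 0.8569

0.8569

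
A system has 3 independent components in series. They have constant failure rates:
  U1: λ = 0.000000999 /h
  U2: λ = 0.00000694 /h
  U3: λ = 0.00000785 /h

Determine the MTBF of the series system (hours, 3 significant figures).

63300

Series of exponential components: λ_sys = Σ λ_i
λ_sys = 0.000000999 + 0.00000694 + 0.00000785 = 1.5789e-05 /h
MTBF = 1 / λ_sys = 63300 h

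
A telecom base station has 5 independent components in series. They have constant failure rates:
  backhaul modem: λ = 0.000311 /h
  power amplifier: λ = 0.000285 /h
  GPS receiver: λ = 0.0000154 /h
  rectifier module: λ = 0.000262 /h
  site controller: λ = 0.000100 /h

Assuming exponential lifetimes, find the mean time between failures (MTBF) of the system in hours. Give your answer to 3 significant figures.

Series of exponential components: λ_sys = Σ λ_i
λ_sys = 0.000311 + 0.000285 + 0.0000154 + 0.000262 + 0.000100 = 9.7340e-04 /h
MTBF = 1 / λ_sys = 1030 h

1030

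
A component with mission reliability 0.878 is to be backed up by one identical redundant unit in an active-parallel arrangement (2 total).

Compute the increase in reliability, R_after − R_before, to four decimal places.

0.1071

R_before = 0.878
R_after = 1 − (1 − 0.878)^2 = 0.9851
ΔR = 0.9851 − 0.878 = 0.1071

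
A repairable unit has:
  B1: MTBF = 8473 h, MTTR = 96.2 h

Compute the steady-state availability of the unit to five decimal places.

0.98877

A(B1) = MTBF/(MTBF+MTTR) = 8473/(8473+96.2) = 0.98877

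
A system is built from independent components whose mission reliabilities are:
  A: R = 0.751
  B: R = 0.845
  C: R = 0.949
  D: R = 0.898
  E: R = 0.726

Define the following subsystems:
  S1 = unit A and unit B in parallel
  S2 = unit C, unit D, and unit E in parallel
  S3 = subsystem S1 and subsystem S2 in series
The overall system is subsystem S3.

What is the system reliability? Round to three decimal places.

Parallel (A and B): 1 − (1 − 0.75100)(1 − 0.84500) = 0.96141
Parallel (C, D, and E): 1 − (1 − 0.94900)(1 − 0.89800)(1 − 0.72600) = 0.99857
Series ([0.96141] and [0.99857]): 0.96141 × 0.99857 = 0.960

0.960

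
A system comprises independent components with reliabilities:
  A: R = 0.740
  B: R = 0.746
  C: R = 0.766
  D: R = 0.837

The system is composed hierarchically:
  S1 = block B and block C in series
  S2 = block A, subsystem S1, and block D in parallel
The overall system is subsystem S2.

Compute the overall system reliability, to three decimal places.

0.982

Series (B and C): 0.74600 × 0.76600 = 0.57144
Parallel (A, [0.57144], and D): 1 − (1 − 0.74000)(1 − 0.57144)(1 − 0.83700) = 0.982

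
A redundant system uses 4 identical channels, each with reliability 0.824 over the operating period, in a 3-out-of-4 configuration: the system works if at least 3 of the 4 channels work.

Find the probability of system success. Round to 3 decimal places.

R = Σ_{i=3}^{4} C(4,i) p^i (1−p)^{4−i} with p = 0.824
C(4,3)·0.824^3·0.176^1 = 0.39387
C(4,4)·0.824^4·0.176^0 = 0.46101
Sum = 0.855

0.855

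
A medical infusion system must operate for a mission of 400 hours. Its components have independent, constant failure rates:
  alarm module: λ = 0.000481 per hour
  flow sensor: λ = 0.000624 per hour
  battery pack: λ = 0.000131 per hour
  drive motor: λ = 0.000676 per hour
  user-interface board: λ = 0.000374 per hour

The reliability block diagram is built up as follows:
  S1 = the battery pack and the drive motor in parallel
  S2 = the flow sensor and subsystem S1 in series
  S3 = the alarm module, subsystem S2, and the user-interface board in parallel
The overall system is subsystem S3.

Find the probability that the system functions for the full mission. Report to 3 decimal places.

R(alarm module) = exp(−0.000481 × 400) = 0.82498
R(flow sensor) = exp(−0.000624 × 400) = 0.77911
R(battery pack) = exp(−0.000131 × 400) = 0.94895
R(drive motor) = exp(−0.000676 × 400) = 0.76307
R(user-interface board) = exp(−0.000374 × 400) = 0.86105
Parallel (battery pack and drive motor): 1 − (1 − 0.94895)(1 − 0.76307) = 0.98790
Series (flow sensor and [0.98790]): 0.77911 × 0.98790 = 0.76968
Parallel (alarm module, [0.76968], and user-interface board): 1 − (1 − 0.82498)(1 − 0.76968)(1 − 0.86105) = 0.994

0.994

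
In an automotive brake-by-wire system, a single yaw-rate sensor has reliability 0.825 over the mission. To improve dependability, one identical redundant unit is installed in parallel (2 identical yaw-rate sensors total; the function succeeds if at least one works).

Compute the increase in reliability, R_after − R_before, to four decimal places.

R_before = 0.825
R_after = 1 − (1 − 0.825)^2 = 0.9694
ΔR = 0.9694 − 0.825 = 0.1444

0.1444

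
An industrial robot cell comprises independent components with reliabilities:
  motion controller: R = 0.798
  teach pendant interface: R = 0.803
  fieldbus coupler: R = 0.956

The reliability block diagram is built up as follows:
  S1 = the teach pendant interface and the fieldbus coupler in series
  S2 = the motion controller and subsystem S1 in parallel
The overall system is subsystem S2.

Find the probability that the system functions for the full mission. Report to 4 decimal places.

0.9531

Series (teach pendant interface and fieldbus coupler): 0.803000 × 0.956000 = 0.767668
Parallel (motion controller and [0.767668]): 1 − (1 − 0.798000)(1 − 0.767668) = 0.9531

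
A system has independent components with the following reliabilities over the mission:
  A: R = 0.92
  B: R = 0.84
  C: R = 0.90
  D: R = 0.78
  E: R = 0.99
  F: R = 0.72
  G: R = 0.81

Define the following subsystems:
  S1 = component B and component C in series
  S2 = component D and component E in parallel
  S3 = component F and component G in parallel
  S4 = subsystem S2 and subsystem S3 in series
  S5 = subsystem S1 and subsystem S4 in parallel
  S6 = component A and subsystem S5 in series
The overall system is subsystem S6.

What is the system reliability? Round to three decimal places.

0.908

Series (B and C): 0.84000 × 0.90000 = 0.75600
Parallel (D and E): 1 − (1 − 0.78000)(1 − 0.99000) = 0.99780
Parallel (F and G): 1 − (1 − 0.72000)(1 − 0.81000) = 0.94680
Series ([0.99780] and [0.94680]): 0.99780 × 0.94680 = 0.94472
Parallel ([0.75600] and [0.94472]): 1 − (1 − 0.75600)(1 − 0.94472) = 0.98651
Series (A and [0.98651]): 0.92000 × 0.98651 = 0.908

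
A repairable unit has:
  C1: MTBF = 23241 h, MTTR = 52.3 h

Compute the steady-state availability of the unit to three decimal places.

A(C1) = MTBF/(MTBF+MTTR) = 23241/(23241+52.3) = 0.998

0.998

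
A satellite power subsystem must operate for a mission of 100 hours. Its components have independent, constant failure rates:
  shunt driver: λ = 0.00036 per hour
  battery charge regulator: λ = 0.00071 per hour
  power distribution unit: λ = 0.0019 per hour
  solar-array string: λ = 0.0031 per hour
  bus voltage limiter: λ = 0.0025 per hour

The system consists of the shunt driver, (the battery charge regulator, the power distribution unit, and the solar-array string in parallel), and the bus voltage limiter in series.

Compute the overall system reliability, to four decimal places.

R(shunt driver) = exp(−0.00036 × 100) = 0.964640
R(battery charge regulator) = exp(−0.00071 × 100) = 0.931462
R(power distribution unit) = exp(−0.0019 × 100) = 0.826959
R(solar-array string) = exp(−0.0031 × 100) = 0.733447
R(bus voltage limiter) = exp(−0.0025 × 100) = 0.778801
Parallel (battery charge regulator, power distribution unit, and solar-array string): 1 − (1 − 0.931462)(1 − 0.826959)(1 − 0.733447) = 0.996839
Series (shunt driver, [0.996839], and bus voltage limiter): 0.964640 × 0.996839 × 0.778801 = 0.7489

0.7489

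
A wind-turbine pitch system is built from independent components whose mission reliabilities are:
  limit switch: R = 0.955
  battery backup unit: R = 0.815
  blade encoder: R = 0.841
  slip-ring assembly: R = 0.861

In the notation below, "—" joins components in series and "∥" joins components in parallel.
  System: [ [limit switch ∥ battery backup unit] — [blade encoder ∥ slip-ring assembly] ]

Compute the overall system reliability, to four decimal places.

Parallel (limit switch and battery backup unit): 1 − (1 − 0.955000)(1 − 0.815000) = 0.991675
Parallel (blade encoder and slip-ring assembly): 1 − (1 − 0.841000)(1 − 0.861000) = 0.977899
Series ([0.991675] and [0.977899]): 0.991675 × 0.977899 = 0.9698

0.9698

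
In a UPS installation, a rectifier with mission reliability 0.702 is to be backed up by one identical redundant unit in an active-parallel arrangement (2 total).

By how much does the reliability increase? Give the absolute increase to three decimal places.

0.209

R_before = 0.702
R_after = 1 − (1 − 0.702)^2 = 0.911
ΔR = 0.911 − 0.702 = 0.209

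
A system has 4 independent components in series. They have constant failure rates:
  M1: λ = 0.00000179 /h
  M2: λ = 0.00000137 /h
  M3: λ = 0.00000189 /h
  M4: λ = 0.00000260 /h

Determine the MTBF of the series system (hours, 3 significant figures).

131000

Series of exponential components: λ_sys = Σ λ_i
λ_sys = 0.00000179 + 0.00000137 + 0.00000189 + 0.00000260 = 7.6500e-06 /h
MTBF = 1 / λ_sys = 131000 h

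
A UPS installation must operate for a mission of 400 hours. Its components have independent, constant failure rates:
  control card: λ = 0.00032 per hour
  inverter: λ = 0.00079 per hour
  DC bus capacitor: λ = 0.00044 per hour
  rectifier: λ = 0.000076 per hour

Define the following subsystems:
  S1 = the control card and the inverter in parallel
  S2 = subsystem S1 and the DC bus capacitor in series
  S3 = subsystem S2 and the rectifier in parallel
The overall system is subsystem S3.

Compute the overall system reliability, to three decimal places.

0.994

R(control card) = exp(−0.00032 × 400) = 0.87985
R(inverter) = exp(−0.00079 × 400) = 0.72906
R(DC bus capacitor) = exp(−0.00044 × 400) = 0.83862
R(rectifier) = exp(−0.000076 × 400) = 0.97006
Parallel (control card and inverter): 1 − (1 − 0.87985)(1 − 0.72906) = 0.96745
Series ([0.96745] and DC bus capacitor): 0.96745 × 0.83862 = 0.81132
Parallel ([0.81132] and rectifier): 1 − (1 − 0.81132)(1 − 0.97006) = 0.994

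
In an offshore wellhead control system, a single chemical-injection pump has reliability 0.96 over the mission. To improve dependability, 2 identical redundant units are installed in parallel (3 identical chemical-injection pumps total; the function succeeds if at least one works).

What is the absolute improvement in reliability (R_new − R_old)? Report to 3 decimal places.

0.040

R_before = 0.96
R_after = 1 − (1 − 0.96)^3 = 1.000
ΔR = 1.000 − 0.96 = 0.040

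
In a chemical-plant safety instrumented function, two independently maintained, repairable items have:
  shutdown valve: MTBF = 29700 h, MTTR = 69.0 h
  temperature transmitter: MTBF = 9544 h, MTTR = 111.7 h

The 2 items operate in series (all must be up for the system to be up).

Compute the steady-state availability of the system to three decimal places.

A(shutdown valve) = MTBF/(MTBF+MTTR) = 29700/(29700+69.0) = 0.997682
A(temperature transmitter) = MTBF/(MTBF+MTTR) = 9544/(9544+111.7) = 0.988432
Series availability: 0.997682 × 0.988432 = 0.986

0.986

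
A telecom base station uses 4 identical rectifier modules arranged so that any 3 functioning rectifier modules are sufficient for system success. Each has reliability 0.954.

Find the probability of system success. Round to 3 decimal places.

0.988

R = Σ_{i=3}^{4} C(4,i) p^i (1−p)^{4−i} with p = 0.954
C(4,3)·0.954^3·0.046^1 = 0.15976
C(4,4)·0.954^4·0.046^0 = 0.82831
Sum = 0.988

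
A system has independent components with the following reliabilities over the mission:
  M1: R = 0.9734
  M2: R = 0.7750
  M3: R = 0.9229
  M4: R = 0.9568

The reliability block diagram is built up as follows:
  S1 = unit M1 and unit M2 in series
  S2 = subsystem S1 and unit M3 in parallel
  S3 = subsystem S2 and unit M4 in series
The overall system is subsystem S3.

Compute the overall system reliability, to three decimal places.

0.939

Series (M1 and M2): 0.97340 × 0.77500 = 0.75439
Parallel ([0.75439] and M3): 1 − (1 − 0.75439)(1 − 0.92290) = 0.98106
Series ([0.98106] and M4): 0.98106 × 0.95680 = 0.939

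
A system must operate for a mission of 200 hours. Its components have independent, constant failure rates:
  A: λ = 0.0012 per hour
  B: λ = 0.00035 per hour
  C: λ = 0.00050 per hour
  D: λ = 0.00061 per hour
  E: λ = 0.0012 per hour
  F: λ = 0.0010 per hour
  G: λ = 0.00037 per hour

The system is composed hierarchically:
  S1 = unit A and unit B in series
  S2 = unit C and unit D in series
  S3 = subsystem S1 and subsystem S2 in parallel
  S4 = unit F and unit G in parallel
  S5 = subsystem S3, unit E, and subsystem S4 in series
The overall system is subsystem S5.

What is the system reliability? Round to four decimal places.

0.7353

R(A) = exp(−0.0012 × 200) = 0.786628
R(B) = exp(−0.00035 × 200) = 0.932394
R(C) = exp(−0.00050 × 200) = 0.904837
R(D) = exp(−0.00061 × 200) = 0.885148
R(E) = exp(−0.0012 × 200) = 0.786628
R(F) = exp(−0.0010 × 200) = 0.818731
R(G) = exp(−0.00037 × 200) = 0.928672
Series (A and B): 0.786628 × 0.932394 = 0.733447
Series (C and D): 0.904837 × 0.885148 = 0.800915
Parallel ([0.733447] and [0.800915]): 1 − (1 − 0.733447)(1 − 0.800915) = 0.946933
Parallel (F and G): 1 − (1 − 0.818731)(1 − 0.928672) = 0.987070
Series ([0.946933], E, and [0.987070]): 0.946933 × 0.786628 × 0.987070 = 0.7353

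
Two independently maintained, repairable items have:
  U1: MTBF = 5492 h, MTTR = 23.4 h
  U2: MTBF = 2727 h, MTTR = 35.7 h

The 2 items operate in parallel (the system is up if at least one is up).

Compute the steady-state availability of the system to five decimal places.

0.99995

A(U1) = MTBF/(MTBF+MTTR) = 5492/(5492+23.4) = 0.995757
A(U2) = MTBF/(MTBF+MTTR) = 2727/(2727+35.7) = 0.987078
Parallel availability: 1 − (1 − 0.995757)(1 − 0.987078) = 0.99995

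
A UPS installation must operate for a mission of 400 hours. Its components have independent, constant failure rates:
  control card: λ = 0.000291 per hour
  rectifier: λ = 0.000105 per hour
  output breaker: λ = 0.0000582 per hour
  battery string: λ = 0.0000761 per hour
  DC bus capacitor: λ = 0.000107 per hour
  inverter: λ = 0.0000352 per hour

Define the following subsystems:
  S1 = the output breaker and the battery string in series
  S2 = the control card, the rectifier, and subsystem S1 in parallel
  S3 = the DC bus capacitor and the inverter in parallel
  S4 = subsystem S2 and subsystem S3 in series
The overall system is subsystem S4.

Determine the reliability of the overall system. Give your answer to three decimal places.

R(control card) = exp(−0.000291 × 400) = 0.89012
R(rectifier) = exp(−0.000105 × 400) = 0.95887
R(output breaker) = exp(−0.0000582 × 400) = 0.97699
R(battery string) = exp(−0.0000761 × 400) = 0.97002
R(DC bus capacitor) = exp(−0.000107 × 400) = 0.95810
R(inverter) = exp(−0.0000352 × 400) = 0.98602
Series (output breaker and battery string): 0.97699 × 0.97002 = 0.94770
Parallel (control card, rectifier, and [0.94770]): 1 − (1 − 0.89012)(1 − 0.95887)(1 − 0.94770) = 0.99976
Parallel (DC bus capacitor and inverter): 1 − (1 − 0.95810)(1 − 0.98602) = 0.99941
Series ([0.99976] and [0.99941]): 0.99976 × 0.99941 = 0.999

0.999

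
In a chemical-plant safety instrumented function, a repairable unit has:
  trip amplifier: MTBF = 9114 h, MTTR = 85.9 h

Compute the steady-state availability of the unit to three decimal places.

A(trip amplifier) = MTBF/(MTBF+MTTR) = 9114/(9114+85.9) = 0.991

0.991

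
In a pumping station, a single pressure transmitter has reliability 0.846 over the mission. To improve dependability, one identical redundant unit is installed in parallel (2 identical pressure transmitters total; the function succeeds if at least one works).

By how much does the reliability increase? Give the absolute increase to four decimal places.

0.1303

R_before = 0.846
R_after = 1 − (1 − 0.846)^2 = 0.9763
ΔR = 0.9763 − 0.846 = 0.1303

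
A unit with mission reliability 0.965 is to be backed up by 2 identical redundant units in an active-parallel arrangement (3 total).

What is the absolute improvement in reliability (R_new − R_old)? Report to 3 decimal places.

0.035

R_before = 0.965
R_after = 1 − (1 − 0.965)^3 = 1.000
ΔR = 1.000 − 0.965 = 0.035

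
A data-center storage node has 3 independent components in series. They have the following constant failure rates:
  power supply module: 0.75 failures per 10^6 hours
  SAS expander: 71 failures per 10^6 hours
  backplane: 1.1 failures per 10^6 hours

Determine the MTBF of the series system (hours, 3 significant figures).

Series of exponential components: λ_sys = Σ λ_i
λ_sys = 0.00000075 + 0.000071 + 0.0000011 = 7.2850e-05 /h
MTBF = 1 / λ_sys = 13700 h

13700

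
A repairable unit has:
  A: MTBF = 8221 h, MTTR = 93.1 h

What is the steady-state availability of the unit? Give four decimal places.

A(A) = MTBF/(MTBF+MTTR) = 8221/(8221+93.1) = 0.9888

0.9888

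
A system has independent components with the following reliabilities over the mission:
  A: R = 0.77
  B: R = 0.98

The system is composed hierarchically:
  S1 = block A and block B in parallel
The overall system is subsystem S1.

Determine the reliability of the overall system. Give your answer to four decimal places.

0.9954

Parallel (A and B): 1 − (1 − 0.770000)(1 − 0.980000) = 0.9954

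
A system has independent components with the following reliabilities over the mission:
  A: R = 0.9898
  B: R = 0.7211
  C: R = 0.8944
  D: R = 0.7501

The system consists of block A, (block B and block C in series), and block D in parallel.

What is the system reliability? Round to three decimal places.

0.999

Series (B and C): 0.72110 × 0.89440 = 0.64495
Parallel (A, [0.64495], and D): 1 − (1 − 0.98980)(1 − 0.64495)(1 − 0.75010) = 0.999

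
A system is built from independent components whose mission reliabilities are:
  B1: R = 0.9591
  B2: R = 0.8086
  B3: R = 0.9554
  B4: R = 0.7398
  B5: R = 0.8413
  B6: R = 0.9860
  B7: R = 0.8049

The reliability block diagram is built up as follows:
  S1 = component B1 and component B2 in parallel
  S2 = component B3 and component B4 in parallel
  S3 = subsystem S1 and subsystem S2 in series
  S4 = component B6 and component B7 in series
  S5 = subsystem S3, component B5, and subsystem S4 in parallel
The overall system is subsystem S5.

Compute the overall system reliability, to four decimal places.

0.9994

Parallel (B1 and B2): 1 − (1 − 0.959100)(1 − 0.808600) = 0.992172
Parallel (B3 and B4): 1 − (1 − 0.955400)(1 − 0.739800) = 0.988395
Series ([0.992172] and [0.988395]): 0.992172 × 0.988395 = 0.980658
Series (B6 and B7): 0.986000 × 0.804900 = 0.793631
Parallel ([0.980658], B5, and [0.793631]): 1 − (1 − 0.980658)(1 − 0.841300)(1 − 0.793631) = 0.9994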